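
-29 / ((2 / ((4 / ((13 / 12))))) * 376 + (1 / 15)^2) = -6525 / 45826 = -0.14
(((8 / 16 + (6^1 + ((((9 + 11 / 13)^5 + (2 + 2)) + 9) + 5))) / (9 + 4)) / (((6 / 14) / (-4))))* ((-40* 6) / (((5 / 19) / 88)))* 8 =205953456836728832 / 4826809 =42668656836.58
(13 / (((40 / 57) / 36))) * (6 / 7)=20007 / 35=571.63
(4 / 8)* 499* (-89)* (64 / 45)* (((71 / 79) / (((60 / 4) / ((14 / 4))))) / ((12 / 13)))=-1147757884 / 159975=-7174.61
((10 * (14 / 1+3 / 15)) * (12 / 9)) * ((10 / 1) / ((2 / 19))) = 53960 / 3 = 17986.67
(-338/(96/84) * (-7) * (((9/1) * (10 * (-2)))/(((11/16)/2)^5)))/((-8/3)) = 29114747.76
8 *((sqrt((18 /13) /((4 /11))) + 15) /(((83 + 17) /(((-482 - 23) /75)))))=-202 /25 - 101 *sqrt(286) /1625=-9.13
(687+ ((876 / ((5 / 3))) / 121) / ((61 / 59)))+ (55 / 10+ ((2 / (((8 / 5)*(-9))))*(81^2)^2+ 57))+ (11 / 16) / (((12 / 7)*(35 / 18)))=-7059728503043 / 1180960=-5977957.34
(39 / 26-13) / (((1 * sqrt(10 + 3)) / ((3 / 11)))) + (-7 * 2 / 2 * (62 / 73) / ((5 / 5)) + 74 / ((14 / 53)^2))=7544577 / 7154-69 * sqrt(13) / 286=1053.73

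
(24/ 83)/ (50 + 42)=6/ 1909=0.00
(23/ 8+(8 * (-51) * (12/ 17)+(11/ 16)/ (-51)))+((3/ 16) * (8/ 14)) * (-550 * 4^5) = -346307111/ 5712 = -60628.00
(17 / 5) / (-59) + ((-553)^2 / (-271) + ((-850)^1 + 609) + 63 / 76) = -8315823997 / 6075820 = -1368.68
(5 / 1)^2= 25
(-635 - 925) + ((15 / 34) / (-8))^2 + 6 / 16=-115387071 / 73984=-1559.62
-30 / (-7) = 30 / 7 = 4.29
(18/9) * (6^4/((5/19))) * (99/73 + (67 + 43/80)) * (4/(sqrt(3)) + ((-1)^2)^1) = 1238399442/1825 + 1651199256 * sqrt(3)/1825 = 2245676.96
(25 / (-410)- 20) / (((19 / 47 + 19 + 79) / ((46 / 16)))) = -355649 / 606800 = -0.59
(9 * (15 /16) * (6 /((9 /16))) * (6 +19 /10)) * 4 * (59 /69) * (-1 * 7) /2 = -195762 /23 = -8511.39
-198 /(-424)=99 /212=0.47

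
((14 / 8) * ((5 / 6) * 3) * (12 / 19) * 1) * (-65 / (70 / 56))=-2730 / 19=-143.68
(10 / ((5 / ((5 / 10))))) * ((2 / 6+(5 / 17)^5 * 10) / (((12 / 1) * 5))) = 1513607 / 255574260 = 0.01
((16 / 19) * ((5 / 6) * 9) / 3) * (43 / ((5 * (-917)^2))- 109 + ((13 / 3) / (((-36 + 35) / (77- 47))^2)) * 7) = 914584512304 / 15976891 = 57244.21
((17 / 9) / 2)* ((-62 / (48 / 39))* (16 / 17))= -403 / 9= -44.78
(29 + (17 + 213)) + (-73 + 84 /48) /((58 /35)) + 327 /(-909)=215.64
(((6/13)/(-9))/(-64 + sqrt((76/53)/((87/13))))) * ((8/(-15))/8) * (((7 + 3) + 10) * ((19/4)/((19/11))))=-541024/184135263 - 11 * sqrt(1138917)/552405789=-0.00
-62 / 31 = -2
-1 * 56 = -56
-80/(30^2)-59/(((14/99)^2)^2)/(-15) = 17002395713/1728720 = 9835.25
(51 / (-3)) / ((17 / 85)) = -85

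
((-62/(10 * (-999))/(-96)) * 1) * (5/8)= -31/767232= -0.00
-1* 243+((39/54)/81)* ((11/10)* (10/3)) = -1062739/4374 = -242.97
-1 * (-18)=18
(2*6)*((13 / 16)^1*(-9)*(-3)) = 263.25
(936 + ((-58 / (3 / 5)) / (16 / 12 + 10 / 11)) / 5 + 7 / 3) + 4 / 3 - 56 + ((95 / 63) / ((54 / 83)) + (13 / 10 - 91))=247865668 / 314685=787.66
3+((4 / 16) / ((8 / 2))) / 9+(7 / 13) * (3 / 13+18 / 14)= 93049 / 24336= 3.82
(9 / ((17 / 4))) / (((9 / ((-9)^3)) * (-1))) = 2916 / 17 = 171.53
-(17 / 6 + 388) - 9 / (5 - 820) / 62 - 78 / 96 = -391.65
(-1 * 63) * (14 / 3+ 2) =-420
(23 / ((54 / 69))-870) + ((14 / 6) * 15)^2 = 6919 / 18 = 384.39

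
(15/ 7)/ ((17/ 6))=90/ 119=0.76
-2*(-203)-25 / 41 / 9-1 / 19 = 2845622 / 7011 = 405.88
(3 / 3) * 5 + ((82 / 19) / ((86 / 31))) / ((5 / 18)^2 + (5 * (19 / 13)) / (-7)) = 78968761 / 23288585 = 3.39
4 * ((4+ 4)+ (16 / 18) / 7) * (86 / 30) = 88064 / 945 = 93.19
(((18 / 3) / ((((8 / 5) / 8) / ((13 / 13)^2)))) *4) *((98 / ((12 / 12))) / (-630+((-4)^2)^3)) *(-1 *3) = -17640 / 1733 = -10.18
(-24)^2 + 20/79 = 576.25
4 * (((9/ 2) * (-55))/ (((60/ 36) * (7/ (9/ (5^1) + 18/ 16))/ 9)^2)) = -987948819/ 196000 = -5040.56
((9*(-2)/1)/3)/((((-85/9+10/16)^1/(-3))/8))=-10368/635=-16.33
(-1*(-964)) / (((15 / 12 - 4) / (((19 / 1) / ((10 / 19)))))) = -696008 / 55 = -12654.69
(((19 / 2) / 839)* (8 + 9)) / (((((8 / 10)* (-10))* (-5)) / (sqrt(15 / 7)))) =323* sqrt(105) / 469840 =0.01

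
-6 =-6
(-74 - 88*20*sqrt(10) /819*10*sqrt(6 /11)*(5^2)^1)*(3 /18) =-40000*sqrt(165) /2457 - 37 /3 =-221.45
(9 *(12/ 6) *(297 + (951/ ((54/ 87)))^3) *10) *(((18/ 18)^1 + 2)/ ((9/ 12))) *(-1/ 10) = -258970658736.33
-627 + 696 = 69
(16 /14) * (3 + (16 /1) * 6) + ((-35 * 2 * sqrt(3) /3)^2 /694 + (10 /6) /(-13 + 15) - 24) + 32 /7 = 1412237 /14574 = 96.90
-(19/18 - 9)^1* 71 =564.06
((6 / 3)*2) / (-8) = -1 / 2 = -0.50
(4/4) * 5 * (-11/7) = -55/7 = -7.86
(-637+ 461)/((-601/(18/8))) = 0.66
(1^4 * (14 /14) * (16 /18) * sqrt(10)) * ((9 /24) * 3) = sqrt(10) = 3.16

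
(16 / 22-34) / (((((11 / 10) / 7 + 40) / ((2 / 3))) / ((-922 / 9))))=56.59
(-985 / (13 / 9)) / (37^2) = -8865 / 17797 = -0.50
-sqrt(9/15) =-sqrt(15)/5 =-0.77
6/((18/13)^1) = 13/3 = 4.33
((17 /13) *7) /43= 119 /559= 0.21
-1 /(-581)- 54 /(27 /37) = -42993 /581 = -74.00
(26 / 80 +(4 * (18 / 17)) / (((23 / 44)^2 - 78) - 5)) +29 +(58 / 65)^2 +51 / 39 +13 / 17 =173998920223 / 5413374200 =32.14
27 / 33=9 / 11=0.82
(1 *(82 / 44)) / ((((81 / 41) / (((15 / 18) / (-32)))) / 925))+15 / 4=-6491585 / 342144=-18.97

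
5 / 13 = 0.38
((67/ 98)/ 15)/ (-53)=-67/ 77910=-0.00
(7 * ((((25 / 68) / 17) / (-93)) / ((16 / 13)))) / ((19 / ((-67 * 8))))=152425 / 4085304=0.04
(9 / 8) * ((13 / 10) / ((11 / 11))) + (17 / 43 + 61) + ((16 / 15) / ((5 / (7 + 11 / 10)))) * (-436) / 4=-125.49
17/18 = 0.94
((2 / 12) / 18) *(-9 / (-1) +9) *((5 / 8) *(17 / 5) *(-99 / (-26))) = 561 / 416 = 1.35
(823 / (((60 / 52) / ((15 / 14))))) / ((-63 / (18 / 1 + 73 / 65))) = -1022989 / 4410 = -231.97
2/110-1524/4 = -20954/55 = -380.98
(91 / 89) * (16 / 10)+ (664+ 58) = 723.64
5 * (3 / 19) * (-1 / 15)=-1 / 19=-0.05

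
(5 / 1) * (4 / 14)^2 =20 / 49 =0.41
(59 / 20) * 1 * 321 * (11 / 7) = 208329 / 140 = 1488.06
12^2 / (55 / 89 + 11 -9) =12816 / 233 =55.00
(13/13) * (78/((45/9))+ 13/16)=1313/80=16.41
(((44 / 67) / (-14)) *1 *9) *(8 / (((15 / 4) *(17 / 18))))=-38016 / 39865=-0.95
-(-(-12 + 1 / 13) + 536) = -7123 / 13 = -547.92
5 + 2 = 7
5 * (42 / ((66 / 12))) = 420 / 11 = 38.18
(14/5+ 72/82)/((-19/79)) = -59566/3895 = -15.29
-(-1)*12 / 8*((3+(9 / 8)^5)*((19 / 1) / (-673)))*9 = -80722089 / 44105728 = -1.83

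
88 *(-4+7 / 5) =-1144 / 5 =-228.80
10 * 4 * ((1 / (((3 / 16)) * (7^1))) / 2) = 320 / 21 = 15.24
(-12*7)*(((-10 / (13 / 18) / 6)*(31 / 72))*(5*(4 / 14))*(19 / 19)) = 1550 / 13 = 119.23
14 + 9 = 23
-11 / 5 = -2.20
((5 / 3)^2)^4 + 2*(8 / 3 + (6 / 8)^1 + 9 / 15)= 4433317 / 65610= 67.57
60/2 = 30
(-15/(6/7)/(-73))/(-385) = -1/1606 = -0.00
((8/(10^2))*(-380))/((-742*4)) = 0.01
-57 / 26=-2.19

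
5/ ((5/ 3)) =3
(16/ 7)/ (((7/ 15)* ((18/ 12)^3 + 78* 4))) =640/ 41209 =0.02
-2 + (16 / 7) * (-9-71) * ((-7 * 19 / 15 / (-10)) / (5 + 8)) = -2822 / 195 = -14.47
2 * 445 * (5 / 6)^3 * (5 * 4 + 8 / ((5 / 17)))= 656375 / 27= 24310.19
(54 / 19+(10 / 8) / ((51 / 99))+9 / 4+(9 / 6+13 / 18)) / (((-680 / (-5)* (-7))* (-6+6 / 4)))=56633 / 24907176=0.00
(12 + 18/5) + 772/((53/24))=365.18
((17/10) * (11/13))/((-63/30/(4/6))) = -374/819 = -0.46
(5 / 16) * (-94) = -235 / 8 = -29.38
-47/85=-0.55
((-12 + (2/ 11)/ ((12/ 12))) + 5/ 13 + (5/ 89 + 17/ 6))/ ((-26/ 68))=11091497/ 496353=22.35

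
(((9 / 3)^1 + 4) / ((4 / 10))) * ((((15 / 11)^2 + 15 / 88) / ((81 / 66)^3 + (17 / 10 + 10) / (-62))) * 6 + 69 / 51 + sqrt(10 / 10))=169.59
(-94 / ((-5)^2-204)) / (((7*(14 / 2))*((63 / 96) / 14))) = 0.23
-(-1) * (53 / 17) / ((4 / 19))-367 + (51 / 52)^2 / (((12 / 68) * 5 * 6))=-352.01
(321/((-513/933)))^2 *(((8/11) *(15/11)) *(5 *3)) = 221471745800/43681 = 5070207.77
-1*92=-92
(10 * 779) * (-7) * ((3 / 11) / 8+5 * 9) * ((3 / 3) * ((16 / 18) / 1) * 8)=-576273040 / 33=-17462819.39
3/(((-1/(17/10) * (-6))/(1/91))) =17/1820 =0.01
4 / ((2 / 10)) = 20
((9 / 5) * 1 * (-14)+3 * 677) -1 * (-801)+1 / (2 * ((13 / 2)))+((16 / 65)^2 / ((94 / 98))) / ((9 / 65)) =15437525 / 5499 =2807.33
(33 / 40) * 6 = 99 / 20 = 4.95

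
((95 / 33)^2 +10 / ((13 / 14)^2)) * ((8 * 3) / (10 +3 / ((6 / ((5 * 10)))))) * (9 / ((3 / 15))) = 87831960 / 143143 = 613.60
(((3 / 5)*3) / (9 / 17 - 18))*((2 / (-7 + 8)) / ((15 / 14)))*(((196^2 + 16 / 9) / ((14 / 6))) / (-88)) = 587792 / 16335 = 35.98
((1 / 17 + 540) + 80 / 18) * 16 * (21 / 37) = 9330608 / 1887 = 4944.68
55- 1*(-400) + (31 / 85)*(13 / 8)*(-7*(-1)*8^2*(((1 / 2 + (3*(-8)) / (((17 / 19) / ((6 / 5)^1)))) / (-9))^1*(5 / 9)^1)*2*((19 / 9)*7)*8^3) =8279169873611 / 1053405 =7859436.66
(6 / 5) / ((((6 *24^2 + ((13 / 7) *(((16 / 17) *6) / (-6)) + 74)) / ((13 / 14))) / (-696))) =-2652 / 12065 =-0.22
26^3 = 17576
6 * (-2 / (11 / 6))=-72 / 11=-6.55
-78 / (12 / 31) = -403 / 2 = -201.50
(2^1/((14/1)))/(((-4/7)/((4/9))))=-1/9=-0.11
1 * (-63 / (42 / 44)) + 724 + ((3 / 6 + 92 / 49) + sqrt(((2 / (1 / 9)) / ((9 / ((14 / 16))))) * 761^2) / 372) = 761 * sqrt(7) / 744 + 64717 / 98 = 663.08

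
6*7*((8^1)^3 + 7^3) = 35910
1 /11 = 0.09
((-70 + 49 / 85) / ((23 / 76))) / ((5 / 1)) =-448476 / 9775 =-45.88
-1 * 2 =-2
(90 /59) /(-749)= -90 /44191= -0.00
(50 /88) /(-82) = -0.01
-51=-51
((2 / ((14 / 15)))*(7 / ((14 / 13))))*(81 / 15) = 1053 / 14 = 75.21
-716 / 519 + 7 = 2917 / 519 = 5.62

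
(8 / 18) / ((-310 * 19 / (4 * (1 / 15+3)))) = -0.00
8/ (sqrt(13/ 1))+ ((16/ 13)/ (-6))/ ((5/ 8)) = 1.89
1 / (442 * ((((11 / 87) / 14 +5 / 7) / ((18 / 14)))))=783 / 194701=0.00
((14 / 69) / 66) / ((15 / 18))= 14 / 3795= 0.00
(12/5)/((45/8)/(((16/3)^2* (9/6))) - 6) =-0.41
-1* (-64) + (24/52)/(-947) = 787898/12311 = 64.00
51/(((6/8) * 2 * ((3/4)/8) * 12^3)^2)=17/19683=0.00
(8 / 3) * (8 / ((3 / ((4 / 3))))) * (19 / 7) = 25.74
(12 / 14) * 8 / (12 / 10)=40 / 7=5.71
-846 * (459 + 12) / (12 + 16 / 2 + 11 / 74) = -9828828 / 497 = -19776.31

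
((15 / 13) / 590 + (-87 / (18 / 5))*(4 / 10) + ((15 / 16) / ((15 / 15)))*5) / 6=-183241 / 220896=-0.83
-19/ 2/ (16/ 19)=-11.28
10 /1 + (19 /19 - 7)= 4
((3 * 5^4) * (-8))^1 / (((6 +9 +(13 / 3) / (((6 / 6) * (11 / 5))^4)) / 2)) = -131769000 / 66697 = -1975.64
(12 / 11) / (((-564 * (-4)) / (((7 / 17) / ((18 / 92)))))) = 161 / 158202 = 0.00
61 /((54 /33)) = 671 /18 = 37.28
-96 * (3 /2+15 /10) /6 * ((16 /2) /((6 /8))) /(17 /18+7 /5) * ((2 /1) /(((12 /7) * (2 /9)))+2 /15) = -248064 /211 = -1175.66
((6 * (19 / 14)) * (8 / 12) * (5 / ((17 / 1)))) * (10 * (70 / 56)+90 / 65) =34295 / 1547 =22.17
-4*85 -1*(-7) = -333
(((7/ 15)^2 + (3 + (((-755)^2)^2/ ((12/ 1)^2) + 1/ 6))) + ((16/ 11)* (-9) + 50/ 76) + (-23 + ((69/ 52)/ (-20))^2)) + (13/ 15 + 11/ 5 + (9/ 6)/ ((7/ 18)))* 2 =6427007707693384283/ 2848285440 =2256447902.81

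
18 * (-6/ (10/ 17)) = -918/ 5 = -183.60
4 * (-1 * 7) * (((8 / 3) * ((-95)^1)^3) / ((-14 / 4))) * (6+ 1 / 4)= -342950000 / 3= -114316666.67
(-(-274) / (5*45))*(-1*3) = -3.65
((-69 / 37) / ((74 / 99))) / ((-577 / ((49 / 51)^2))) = 0.00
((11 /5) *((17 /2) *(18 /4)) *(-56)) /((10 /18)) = -212058 /25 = -8482.32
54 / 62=27 / 31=0.87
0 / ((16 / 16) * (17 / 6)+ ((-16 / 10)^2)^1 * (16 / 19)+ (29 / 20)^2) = 0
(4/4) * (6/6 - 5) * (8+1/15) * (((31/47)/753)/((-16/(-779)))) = -2922029/2123460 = -1.38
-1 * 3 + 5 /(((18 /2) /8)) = 1.44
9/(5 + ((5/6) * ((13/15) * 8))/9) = 729/457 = 1.60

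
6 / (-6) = -1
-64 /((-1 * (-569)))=-64 /569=-0.11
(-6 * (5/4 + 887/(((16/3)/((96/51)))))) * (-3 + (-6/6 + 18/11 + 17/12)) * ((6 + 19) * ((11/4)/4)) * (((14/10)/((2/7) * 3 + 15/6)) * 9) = 5890933125/51136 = 115201.29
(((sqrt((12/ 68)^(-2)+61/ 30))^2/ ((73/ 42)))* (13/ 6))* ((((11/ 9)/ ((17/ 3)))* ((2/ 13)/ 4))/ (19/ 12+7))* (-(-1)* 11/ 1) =2602831/ 5752035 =0.45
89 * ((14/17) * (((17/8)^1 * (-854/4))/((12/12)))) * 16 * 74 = -39371108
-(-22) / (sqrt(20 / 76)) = 22 * sqrt(95) / 5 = 42.89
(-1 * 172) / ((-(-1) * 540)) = -43 / 135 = -0.32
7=7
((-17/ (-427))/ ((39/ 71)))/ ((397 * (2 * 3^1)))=1207/ 39667446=0.00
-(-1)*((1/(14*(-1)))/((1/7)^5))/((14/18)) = -3087/2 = -1543.50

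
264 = 264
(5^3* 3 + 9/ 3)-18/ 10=1881/ 5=376.20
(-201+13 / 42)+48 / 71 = -596443 / 2982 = -200.01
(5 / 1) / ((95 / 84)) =84 / 19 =4.42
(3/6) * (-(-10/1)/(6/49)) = 245/6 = 40.83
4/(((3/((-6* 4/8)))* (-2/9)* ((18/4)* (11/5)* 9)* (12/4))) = 20/297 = 0.07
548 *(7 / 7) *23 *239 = 3012356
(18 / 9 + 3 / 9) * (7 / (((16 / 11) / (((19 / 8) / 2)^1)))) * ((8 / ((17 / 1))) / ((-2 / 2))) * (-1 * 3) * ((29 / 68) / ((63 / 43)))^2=324996881 / 203751936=1.60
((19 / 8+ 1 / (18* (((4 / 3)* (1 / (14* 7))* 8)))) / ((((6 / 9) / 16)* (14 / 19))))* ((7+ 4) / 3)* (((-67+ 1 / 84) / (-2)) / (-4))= -325763911 / 112896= -2885.52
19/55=0.35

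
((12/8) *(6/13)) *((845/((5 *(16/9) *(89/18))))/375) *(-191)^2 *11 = 1267678269/89000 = 14243.58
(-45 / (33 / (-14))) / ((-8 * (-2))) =105 / 88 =1.19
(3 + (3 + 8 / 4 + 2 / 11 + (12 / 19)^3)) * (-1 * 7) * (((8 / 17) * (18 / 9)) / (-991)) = 71267616 / 1271089303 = 0.06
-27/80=-0.34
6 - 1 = 5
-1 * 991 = -991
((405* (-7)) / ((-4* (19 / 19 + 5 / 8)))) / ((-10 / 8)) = -4536 / 13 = -348.92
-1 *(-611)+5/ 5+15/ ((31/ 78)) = 20142/ 31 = 649.74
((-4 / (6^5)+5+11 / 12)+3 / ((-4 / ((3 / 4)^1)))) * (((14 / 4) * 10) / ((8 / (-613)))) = -14357.83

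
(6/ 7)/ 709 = 6/ 4963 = 0.00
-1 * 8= -8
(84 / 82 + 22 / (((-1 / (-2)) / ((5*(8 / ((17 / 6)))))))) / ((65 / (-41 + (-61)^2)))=319184064 / 9061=35226.14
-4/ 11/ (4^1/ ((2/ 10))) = -1/ 55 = -0.02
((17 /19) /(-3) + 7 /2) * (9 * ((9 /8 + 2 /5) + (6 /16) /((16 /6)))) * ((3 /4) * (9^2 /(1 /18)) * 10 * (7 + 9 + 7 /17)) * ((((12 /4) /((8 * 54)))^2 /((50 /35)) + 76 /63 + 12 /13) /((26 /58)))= 4148357498364789 /101384192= 40917202.34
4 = 4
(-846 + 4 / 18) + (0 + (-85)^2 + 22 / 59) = 3387565 / 531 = 6379.60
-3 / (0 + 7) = -3 / 7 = -0.43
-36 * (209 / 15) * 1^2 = -2508 / 5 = -501.60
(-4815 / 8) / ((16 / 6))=-225.70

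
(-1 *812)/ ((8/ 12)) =-1218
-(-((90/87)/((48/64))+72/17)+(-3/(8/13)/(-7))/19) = 2925925/524552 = 5.58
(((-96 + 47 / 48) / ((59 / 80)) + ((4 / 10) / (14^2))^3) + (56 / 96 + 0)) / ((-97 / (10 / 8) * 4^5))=890279395191 / 551571641958400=0.00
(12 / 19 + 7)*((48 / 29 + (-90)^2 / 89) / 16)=15735 / 356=44.20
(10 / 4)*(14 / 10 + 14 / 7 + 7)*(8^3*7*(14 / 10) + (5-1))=652808 / 5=130561.60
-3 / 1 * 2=-6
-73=-73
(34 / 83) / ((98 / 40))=680 / 4067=0.17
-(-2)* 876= 1752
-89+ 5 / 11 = -974 / 11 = -88.55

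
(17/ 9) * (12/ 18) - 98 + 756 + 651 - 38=34351/ 27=1272.26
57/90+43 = 1309/30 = 43.63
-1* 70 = -70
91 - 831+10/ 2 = -735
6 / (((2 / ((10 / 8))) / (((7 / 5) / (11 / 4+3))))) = 21 / 23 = 0.91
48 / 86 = 24 / 43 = 0.56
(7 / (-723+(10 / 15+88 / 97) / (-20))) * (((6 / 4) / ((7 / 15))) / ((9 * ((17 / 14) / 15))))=-1527750 / 35770703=-0.04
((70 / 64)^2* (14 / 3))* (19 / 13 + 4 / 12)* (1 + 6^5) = 2334072125 / 29952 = 77927.09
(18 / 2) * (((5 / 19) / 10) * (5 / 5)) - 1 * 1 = -29 / 38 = -0.76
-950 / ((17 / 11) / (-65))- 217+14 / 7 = 39740.88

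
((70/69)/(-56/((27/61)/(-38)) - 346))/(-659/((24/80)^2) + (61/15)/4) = -56700/1825649641303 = -0.00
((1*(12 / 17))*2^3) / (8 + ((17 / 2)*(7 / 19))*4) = 304 / 1105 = 0.28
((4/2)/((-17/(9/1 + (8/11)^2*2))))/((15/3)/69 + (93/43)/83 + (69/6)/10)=-11987985480/12648992851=-0.95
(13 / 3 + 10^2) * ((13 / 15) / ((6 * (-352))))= -4069 / 95040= -0.04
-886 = -886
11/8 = 1.38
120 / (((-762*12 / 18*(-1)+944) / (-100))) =-1000 / 121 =-8.26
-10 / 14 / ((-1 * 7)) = 5 / 49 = 0.10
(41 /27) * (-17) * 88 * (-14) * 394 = 338329376 /27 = 12530717.63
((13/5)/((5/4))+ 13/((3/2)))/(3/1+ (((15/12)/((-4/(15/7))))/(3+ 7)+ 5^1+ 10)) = 13888/23175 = 0.60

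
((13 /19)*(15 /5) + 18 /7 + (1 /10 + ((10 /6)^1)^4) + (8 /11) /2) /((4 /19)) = 15172823 /249480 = 60.82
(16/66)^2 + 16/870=0.08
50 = 50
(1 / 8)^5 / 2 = 0.00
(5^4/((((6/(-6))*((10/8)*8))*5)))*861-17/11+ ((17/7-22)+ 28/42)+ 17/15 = -8301999/770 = -10781.82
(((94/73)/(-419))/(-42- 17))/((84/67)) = 3149/75794586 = 0.00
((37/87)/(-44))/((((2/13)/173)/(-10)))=416065/3828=108.69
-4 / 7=-0.57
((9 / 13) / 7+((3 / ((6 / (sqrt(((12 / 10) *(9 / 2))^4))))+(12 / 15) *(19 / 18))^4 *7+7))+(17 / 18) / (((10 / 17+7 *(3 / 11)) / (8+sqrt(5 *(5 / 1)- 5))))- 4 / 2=3179 *sqrt(5) / 4203+690483643853984284919 / 1742642606250000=396229.60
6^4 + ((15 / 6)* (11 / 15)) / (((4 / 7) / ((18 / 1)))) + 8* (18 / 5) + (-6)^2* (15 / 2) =33051 / 20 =1652.55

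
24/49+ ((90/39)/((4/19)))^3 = 1134728949/861224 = 1317.58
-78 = -78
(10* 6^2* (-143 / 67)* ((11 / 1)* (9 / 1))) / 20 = -254826 / 67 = -3803.37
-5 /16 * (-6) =15 /8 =1.88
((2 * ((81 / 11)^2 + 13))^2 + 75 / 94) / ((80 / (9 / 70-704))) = -1225763619265901 / 7707022400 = -159045.03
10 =10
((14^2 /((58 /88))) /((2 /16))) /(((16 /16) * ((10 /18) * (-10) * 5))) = -85.65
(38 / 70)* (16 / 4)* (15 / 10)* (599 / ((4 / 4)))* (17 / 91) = 1160862 / 3185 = 364.48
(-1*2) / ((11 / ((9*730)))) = -13140 / 11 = -1194.55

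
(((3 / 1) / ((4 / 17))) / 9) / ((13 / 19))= 323 / 156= 2.07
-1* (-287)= 287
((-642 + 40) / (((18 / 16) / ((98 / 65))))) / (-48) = 29498 / 1755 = 16.81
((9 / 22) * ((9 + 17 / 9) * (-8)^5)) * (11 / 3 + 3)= -973110.30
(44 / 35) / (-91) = -44 / 3185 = -0.01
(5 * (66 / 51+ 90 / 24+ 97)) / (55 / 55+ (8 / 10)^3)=160625 / 476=337.45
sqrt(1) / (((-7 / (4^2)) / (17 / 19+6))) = -2096 / 133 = -15.76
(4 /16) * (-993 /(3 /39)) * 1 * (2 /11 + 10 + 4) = -503451 /11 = -45768.27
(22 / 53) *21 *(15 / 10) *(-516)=-357588 / 53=-6746.94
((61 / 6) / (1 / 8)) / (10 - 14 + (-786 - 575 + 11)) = -122 / 2031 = -0.06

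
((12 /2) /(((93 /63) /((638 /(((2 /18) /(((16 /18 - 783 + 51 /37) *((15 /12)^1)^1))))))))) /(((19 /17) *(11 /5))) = -201871076400 /21793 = -9263115.51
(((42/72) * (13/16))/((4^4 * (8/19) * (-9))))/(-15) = 1729/53084160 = 0.00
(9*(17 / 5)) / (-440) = -0.07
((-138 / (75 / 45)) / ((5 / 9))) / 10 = -1863 / 125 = -14.90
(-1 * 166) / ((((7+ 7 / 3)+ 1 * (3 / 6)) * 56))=-249 / 826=-0.30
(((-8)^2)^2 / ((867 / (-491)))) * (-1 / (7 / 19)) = 6296.19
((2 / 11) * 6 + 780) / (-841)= -8592 / 9251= -0.93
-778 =-778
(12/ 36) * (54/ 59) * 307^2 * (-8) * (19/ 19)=-230031.46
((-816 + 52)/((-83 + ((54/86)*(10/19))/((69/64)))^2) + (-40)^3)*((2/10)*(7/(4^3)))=-270433819107235497/193166676435920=-1400.00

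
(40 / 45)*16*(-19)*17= -41344 / 9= -4593.78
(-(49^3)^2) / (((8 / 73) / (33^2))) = -1100340808617897 / 8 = -137542601077237.12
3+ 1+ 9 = 13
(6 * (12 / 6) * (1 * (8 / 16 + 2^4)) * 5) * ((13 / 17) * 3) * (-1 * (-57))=2200770 / 17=129457.06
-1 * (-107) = 107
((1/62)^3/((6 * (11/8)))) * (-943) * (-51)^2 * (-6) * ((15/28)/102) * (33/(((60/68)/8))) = 2452743/208537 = 11.76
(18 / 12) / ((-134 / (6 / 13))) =-9 / 1742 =-0.01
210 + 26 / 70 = 210.37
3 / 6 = 1 / 2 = 0.50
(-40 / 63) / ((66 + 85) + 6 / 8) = -160 / 38241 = -0.00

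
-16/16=-1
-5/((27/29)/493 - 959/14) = 28594/391727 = 0.07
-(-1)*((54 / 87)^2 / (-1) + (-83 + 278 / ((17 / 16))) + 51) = 3277756 / 14297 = 229.26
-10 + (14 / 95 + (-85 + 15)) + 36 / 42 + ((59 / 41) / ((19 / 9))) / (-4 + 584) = -49967695 / 632548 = -78.99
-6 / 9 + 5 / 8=-1 / 24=-0.04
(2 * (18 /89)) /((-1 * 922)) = -18 /41029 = -0.00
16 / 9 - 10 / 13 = 118 / 117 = 1.01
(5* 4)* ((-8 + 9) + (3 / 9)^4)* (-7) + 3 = -11237 / 81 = -138.73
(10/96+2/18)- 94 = -13505/144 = -93.78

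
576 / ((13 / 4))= 2304 / 13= 177.23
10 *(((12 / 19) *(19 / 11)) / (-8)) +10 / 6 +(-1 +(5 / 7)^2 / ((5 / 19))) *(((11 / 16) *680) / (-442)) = -29005 / 42042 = -0.69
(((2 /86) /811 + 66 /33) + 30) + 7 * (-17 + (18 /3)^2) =5754046 /34873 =165.00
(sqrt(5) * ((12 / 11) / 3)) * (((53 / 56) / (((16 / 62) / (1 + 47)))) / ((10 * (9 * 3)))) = 1643 * sqrt(5) / 6930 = 0.53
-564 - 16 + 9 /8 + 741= 1297 /8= 162.12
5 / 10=1 / 2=0.50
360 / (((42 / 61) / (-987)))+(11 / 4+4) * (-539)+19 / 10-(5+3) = -10394087 / 20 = -519704.35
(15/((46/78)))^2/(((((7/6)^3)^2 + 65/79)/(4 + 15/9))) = 7147826337600/6520935919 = 1096.14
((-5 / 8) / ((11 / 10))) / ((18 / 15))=-125 / 264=-0.47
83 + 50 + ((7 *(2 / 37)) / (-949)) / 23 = 107410653 / 807599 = 133.00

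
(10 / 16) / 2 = 5 / 16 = 0.31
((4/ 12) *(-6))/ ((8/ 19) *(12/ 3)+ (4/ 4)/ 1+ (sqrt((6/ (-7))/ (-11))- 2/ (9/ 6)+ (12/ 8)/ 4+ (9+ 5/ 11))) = -3938232144/ 22001826151+ 4574592 *sqrt(462)/ 22001826151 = -0.17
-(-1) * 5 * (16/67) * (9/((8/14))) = 18.81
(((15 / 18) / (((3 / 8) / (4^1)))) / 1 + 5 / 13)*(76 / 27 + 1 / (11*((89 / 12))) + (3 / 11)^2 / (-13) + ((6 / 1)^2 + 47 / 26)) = 333256646555 / 884501046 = 376.77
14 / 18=7 / 9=0.78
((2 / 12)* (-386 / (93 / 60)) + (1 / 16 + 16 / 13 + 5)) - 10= -874583 / 19344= -45.21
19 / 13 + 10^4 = 130019 / 13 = 10001.46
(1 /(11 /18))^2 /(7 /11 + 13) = 54 /275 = 0.20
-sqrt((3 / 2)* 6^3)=-18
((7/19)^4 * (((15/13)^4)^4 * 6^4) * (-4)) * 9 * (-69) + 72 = 50776446455557159208089245192/86717757925361180058961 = 585536.89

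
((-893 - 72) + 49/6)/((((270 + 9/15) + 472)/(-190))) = 2726975/11139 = 244.81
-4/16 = -1/4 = -0.25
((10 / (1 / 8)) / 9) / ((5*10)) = 8 / 45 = 0.18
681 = 681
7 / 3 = 2.33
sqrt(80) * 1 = 4 * sqrt(5) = 8.94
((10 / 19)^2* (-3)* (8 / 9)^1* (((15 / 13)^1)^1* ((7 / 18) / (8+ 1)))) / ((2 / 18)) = -14000 / 42237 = -0.33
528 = 528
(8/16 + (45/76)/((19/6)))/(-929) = -248/335369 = -0.00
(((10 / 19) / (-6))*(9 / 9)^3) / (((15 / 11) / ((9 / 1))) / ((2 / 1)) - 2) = 110 / 2413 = 0.05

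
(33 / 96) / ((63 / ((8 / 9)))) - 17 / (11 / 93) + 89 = -1365215 / 24948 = -54.72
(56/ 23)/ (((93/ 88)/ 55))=271040/ 2139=126.71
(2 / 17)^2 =4 / 289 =0.01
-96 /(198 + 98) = -12 /37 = -0.32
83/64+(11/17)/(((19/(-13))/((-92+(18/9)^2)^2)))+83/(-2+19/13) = -518229041/144704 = -3581.30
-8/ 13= -0.62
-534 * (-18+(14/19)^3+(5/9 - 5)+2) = 220250080/20577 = 10703.70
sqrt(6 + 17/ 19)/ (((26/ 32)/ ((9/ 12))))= 12 * sqrt(2489)/ 247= 2.42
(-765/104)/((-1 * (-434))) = -765/45136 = -0.02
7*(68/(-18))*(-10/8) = 595/18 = 33.06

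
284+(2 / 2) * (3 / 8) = 2275 / 8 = 284.38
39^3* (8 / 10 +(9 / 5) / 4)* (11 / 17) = 3262545 / 68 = 47978.60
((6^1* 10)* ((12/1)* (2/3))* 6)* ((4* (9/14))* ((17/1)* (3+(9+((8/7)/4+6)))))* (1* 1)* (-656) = -73999319040/49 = -1510190184.49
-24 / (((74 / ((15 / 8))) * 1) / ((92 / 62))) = -1035 / 1147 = -0.90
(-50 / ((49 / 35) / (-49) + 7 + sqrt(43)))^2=343646187500 / 47073321 - 52307500000 * sqrt(43) / 47073321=13.66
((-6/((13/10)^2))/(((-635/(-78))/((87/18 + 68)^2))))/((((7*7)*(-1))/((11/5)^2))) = 92428996/404495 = 228.50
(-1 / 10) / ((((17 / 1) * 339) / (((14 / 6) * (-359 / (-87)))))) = -2513 / 15041430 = -0.00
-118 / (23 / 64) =-7552 / 23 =-328.35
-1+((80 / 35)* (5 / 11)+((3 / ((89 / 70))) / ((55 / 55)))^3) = 13.18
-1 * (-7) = 7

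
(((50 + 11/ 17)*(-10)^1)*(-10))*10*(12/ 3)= 3444000/ 17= 202588.24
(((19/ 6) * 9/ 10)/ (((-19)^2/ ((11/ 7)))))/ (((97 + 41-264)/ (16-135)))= 0.01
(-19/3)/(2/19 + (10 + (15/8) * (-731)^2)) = -2888/456883263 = -0.00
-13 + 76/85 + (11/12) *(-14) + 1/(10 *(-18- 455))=-3008069/120615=-24.94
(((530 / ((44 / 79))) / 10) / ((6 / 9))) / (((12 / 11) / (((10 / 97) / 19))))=0.71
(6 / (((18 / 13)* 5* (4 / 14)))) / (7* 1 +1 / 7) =637 / 1500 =0.42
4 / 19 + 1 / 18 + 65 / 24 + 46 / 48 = 1345 / 342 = 3.93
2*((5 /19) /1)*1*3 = 30 /19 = 1.58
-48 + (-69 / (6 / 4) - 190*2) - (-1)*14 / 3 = -1408 / 3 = -469.33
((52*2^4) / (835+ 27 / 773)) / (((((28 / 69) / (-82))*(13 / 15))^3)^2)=4513617295801333245092724328125 / 28196106195840674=160079454391725.76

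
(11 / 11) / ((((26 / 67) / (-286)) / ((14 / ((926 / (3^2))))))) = -46431 / 463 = -100.28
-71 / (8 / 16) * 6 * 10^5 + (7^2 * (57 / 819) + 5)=-3322799672 / 39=-85199991.59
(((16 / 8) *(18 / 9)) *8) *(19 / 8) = 76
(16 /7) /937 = 16 /6559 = 0.00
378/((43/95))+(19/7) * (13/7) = 840.16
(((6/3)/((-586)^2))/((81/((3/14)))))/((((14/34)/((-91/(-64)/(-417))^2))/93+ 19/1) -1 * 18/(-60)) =445315/11564064965904678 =0.00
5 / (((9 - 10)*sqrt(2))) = -5*sqrt(2) / 2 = -3.54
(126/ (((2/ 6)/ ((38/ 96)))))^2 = 1432809/ 64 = 22387.64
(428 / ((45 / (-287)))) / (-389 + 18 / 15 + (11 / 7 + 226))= 214963 / 12618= 17.04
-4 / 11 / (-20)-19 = -1044 / 55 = -18.98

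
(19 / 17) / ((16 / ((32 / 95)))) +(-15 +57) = 3572 / 85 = 42.02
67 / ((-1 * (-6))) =67 / 6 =11.17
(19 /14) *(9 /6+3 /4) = 171 /56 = 3.05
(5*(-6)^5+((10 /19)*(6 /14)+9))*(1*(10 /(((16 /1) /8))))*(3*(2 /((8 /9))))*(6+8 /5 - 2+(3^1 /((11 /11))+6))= -10189701423 /532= -19153574.10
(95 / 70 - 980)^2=187717401 / 196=957741.84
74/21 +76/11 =2410/231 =10.43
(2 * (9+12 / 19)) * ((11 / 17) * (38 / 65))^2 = 3365736 / 1221025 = 2.76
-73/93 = -0.78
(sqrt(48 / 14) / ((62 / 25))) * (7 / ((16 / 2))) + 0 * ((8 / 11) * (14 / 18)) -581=-581 + 25 * sqrt(42) / 248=-580.35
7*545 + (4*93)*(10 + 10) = 11255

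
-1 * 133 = -133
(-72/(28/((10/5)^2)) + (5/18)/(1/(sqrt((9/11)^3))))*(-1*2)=144/7 - 15*sqrt(11)/121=20.16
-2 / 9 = -0.22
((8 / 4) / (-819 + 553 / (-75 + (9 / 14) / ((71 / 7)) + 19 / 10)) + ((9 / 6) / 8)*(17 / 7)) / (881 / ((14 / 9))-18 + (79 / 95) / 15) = 0.00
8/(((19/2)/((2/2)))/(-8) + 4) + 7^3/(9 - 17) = -14411/360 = -40.03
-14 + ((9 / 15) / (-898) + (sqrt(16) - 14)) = -107763 / 4490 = -24.00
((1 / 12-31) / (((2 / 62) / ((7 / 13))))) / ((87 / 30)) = -402535 / 2262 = -177.96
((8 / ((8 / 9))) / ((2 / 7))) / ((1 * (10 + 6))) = 63 / 32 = 1.97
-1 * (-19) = 19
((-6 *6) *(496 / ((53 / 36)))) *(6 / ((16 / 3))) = -723168 / 53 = -13644.68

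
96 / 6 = 16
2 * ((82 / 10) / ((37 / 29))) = 2378 / 185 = 12.85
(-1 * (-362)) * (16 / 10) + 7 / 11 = 579.84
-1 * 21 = -21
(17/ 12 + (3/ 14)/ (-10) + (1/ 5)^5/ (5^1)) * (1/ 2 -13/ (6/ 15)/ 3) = -28385677/ 1968750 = -14.42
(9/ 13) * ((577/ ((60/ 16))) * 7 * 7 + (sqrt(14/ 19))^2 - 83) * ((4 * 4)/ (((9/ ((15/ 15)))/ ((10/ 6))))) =34004848/ 2223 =15296.83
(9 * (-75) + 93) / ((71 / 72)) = -41904 / 71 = -590.20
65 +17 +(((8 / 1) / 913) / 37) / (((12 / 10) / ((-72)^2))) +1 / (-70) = 196288359 / 2364670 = 83.01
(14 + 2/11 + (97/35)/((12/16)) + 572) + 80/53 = 36201724/61215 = 591.39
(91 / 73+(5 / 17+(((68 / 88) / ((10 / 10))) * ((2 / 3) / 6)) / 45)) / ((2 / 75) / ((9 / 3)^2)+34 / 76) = 1620416615 / 473048103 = 3.43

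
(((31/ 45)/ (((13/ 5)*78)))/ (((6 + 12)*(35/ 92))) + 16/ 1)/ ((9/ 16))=367971728/ 12936105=28.45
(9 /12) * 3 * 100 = 225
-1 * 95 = -95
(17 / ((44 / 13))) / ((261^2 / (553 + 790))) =296803 / 2997324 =0.10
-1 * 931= -931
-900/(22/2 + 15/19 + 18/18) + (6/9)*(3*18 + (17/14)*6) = -5578/189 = -29.51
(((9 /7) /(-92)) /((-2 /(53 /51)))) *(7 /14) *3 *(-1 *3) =-1431 /43792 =-0.03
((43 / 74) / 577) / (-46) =-43 / 1964108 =-0.00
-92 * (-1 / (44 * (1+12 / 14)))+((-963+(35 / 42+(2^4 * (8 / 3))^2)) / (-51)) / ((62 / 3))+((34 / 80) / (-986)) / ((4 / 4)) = 489587051 / 1573537680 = 0.31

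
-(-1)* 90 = 90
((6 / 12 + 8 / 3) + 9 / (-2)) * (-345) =460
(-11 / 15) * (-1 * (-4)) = -44 / 15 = -2.93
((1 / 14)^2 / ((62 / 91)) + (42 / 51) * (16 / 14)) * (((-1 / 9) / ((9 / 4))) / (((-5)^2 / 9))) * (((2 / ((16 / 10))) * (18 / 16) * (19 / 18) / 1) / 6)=-0.00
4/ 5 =0.80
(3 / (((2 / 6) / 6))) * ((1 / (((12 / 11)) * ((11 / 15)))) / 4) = 135 / 8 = 16.88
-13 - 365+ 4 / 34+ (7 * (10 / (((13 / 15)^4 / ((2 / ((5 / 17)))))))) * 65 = 54463.95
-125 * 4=-500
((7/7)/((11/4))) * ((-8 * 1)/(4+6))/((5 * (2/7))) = -56/275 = -0.20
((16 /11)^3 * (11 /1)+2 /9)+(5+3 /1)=45818 /1089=42.07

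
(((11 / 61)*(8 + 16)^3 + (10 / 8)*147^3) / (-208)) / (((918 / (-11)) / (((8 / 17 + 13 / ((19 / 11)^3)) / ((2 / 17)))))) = 137850194931669 / 23671341824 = 5823.51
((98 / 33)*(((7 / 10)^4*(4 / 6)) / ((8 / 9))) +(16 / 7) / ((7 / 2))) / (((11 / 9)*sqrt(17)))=115243209*sqrt(17) / 2015860000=0.24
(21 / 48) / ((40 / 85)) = 119 / 128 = 0.93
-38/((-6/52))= 988/3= 329.33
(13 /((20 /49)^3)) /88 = 1529437 /704000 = 2.17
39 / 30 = 13 / 10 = 1.30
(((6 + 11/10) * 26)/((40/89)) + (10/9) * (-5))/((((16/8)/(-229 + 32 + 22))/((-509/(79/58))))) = 75358757621/5688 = 13248726.73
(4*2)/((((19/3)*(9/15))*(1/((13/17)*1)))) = 520/323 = 1.61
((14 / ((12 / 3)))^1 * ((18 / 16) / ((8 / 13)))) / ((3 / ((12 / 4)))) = 819 / 128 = 6.40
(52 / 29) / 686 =0.00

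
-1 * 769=-769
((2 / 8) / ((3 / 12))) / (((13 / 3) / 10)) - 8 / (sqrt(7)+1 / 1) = 142 / 39 - 4*sqrt(7) / 3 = 0.11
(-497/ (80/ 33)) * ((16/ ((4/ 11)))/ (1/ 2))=-180411/ 10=-18041.10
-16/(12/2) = -8/3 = -2.67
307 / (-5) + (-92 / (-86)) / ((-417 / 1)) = -5505047 / 89655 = -61.40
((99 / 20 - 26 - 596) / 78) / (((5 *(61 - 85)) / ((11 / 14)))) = 0.05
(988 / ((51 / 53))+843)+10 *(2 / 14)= 668009 / 357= 1871.17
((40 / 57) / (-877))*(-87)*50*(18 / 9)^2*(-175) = -40600000 / 16663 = -2436.54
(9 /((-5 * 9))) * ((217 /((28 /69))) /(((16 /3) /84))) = -134757 /80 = -1684.46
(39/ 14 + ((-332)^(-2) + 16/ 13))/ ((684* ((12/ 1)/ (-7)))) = -40286963/ 11761341696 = -0.00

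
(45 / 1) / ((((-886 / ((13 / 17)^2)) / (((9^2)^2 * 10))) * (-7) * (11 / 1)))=25.31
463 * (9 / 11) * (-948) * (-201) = 794013516 / 11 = 72183046.91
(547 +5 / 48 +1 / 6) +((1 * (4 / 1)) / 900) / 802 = 790040183 / 1443600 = 547.27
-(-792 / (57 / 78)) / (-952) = -2574 / 2261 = -1.14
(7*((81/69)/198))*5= 105/506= 0.21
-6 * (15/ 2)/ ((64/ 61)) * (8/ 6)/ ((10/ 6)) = -549/ 16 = -34.31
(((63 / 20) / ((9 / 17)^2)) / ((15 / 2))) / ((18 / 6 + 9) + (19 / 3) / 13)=26299 / 219150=0.12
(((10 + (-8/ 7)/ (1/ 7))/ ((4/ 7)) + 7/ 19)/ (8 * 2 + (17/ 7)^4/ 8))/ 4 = 117649/ 2475377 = 0.05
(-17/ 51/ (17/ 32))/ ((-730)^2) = -8/ 6794475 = -0.00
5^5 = 3125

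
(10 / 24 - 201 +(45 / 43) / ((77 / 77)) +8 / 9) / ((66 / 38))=-5842633 / 51084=-114.37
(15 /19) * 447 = 6705 /19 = 352.89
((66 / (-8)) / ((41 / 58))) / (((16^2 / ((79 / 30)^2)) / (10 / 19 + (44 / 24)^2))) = -5293747261 / 4307558400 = -1.23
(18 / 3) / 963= 2 / 321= 0.01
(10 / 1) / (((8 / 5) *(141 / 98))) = 1225 / 282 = 4.34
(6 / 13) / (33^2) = 2 / 4719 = 0.00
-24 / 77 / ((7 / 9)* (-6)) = 36 / 539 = 0.07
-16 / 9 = -1.78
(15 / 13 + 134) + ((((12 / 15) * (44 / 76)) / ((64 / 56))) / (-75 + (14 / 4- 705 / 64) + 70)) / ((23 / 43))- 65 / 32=96879419083 / 728076960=133.06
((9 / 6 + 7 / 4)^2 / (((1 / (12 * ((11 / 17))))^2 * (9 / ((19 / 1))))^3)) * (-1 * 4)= -2102827147193344 / 24137569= -87118431.32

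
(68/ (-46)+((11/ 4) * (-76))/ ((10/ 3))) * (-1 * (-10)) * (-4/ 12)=14761/ 69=213.93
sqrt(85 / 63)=sqrt(595) / 21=1.16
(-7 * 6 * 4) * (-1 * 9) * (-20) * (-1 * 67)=2026080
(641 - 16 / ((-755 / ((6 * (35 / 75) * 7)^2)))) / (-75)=-12252539 / 1415625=-8.66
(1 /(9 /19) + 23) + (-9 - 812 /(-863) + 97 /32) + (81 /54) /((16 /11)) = 2623943 /124272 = 21.11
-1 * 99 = -99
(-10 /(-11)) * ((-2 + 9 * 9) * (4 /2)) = 1580 /11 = 143.64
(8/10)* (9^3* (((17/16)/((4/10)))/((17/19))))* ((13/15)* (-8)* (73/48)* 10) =-1460511/8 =-182563.88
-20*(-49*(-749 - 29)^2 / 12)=148294580 / 3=49431526.67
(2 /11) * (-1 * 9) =-18 /11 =-1.64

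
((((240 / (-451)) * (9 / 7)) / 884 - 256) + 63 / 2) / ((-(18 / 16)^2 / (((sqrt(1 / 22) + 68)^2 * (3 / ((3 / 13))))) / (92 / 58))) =1844516290304 * sqrt(22) / 81573723 + 23455099712041952 / 1386753291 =17019736.81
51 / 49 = 1.04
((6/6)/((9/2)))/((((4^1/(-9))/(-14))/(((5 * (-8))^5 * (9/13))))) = -496246153.85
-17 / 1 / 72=-17 / 72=-0.24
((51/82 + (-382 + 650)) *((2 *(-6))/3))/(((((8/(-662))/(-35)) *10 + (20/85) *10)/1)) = -455.99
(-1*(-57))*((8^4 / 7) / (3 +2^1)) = 233472 / 35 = 6670.63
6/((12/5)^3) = 125/288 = 0.43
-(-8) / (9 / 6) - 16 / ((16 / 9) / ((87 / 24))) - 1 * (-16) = -271 / 24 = -11.29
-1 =-1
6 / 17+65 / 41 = 1351 / 697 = 1.94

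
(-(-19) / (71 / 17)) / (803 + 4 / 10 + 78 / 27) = 14535 / 2576093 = 0.01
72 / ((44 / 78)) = 1404 / 11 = 127.64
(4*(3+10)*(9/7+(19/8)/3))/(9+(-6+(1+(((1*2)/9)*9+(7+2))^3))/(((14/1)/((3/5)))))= 22685/13824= 1.64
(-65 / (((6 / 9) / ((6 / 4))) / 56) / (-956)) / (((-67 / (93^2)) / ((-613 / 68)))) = 21711022515 / 2177768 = 9969.39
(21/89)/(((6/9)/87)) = 5481/178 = 30.79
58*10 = 580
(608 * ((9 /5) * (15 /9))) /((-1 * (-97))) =1824 /97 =18.80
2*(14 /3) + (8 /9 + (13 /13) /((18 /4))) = 94 /9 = 10.44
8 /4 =2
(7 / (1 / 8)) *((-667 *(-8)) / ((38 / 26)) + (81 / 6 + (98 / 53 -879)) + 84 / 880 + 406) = 9904496518 / 55385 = 178829.95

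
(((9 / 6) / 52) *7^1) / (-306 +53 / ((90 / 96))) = -315 / 389168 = -0.00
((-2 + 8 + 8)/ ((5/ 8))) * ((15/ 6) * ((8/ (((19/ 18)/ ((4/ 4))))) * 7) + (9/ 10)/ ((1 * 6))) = 1412796/ 475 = 2974.31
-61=-61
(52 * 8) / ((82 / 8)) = 1664 / 41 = 40.59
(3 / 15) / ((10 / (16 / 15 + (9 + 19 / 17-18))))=-869 / 6375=-0.14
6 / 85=0.07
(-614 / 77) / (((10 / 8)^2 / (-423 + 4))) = 2138.31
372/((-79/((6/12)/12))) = -31/158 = -0.20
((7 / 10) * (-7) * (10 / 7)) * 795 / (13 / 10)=-55650 / 13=-4280.77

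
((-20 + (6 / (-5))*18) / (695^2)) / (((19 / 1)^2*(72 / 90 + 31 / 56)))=-11648 / 66086997475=-0.00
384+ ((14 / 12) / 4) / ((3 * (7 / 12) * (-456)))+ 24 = 408.00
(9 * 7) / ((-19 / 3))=-189 / 19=-9.95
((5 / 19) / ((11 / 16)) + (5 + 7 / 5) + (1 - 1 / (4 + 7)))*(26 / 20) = 52247 / 5225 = 10.00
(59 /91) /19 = 59 /1729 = 0.03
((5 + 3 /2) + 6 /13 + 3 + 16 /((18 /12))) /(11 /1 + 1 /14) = 11263 /6045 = 1.86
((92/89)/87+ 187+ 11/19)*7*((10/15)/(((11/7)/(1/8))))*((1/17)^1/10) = 1988665/4854861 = 0.41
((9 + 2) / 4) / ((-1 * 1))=-11 / 4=-2.75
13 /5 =2.60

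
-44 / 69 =-0.64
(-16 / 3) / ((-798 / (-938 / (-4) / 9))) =268 / 1539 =0.17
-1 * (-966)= 966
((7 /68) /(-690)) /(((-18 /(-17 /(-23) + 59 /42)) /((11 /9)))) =22781 /1048943520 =0.00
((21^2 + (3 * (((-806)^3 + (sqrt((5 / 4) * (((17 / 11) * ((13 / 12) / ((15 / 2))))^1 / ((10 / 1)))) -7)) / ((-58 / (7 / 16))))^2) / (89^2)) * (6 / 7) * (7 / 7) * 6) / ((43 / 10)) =45598942528043809937361 / 6453080786944 -32987217249 * sqrt(12155) / 806635098368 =7066228365.09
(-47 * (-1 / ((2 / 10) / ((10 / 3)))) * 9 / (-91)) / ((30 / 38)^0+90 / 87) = -204450 / 5369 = -38.08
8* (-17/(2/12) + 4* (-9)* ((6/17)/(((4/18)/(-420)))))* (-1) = -3252048/17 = -191296.94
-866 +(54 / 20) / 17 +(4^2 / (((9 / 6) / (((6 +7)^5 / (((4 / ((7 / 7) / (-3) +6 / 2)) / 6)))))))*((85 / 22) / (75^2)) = 12641962631 / 1262250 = 10015.42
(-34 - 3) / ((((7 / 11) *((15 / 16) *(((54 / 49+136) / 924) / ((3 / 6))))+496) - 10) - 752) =3509968 / 25217029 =0.14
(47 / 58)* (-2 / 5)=-47 / 145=-0.32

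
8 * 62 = 496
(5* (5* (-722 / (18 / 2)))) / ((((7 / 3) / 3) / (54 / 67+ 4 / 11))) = -15559100 / 5159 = -3015.91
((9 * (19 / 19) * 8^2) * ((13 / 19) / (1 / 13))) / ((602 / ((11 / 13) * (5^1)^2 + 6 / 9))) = 1062048 / 5719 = 185.71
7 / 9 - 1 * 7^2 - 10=-524 / 9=-58.22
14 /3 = 4.67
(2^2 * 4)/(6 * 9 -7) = 16/47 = 0.34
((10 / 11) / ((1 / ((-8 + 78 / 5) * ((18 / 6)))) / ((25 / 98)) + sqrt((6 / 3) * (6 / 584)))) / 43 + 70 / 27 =4088999110 / 1364849541-812250 * sqrt(438) / 50549983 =2.66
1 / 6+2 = 13 / 6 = 2.17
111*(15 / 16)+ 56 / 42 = 5059 / 48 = 105.40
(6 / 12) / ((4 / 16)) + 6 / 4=7 / 2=3.50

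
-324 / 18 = -18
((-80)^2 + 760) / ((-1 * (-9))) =7160 / 9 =795.56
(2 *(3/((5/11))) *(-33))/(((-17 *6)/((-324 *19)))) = -2234628/85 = -26289.74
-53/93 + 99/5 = 8942/465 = 19.23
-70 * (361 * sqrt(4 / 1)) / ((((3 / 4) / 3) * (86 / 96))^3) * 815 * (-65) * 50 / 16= 59218842009600000 / 79507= 744825512339.79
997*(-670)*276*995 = -183443413800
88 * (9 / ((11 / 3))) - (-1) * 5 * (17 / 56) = 12181 / 56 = 217.52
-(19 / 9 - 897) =8054 / 9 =894.89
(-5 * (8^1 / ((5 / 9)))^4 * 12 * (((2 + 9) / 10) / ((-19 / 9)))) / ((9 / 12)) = 21284093952 / 11875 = 1792344.75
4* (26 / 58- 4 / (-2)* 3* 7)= 4924 / 29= 169.79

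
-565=-565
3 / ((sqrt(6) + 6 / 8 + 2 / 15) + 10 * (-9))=-962460 / 28568809 - 10800 * sqrt(6) / 28568809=-0.03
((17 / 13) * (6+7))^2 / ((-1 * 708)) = -289 / 708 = -0.41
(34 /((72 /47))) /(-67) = -799 /2412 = -0.33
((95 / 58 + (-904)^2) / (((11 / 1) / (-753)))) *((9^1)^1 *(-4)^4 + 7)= -82482277968009 / 638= -129282567347.98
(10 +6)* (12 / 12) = 16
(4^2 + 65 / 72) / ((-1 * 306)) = -1217 / 22032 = -0.06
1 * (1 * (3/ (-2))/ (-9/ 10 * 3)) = 5/ 9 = 0.56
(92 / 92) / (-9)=-1 / 9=-0.11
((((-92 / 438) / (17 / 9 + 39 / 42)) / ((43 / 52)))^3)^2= 1028164948912649621023632654336 / 1914776163918253560426998361035640625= 0.00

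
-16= -16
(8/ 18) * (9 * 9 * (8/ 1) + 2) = 2600/ 9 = 288.89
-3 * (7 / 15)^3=-343 / 1125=-0.30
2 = 2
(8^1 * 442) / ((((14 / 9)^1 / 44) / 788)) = 78814409.14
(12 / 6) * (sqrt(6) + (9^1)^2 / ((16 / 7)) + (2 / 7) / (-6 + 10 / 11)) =2 * sqrt(6) + 27739 / 392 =75.66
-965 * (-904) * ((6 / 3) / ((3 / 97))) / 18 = 84618920 / 27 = 3134034.07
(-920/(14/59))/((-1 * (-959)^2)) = 27140/6437767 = 0.00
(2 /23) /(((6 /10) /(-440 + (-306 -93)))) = -8390 /69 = -121.59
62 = 62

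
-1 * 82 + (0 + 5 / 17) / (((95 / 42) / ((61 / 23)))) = -606616 / 7429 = -81.66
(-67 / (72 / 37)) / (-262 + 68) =2479 / 13968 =0.18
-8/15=-0.53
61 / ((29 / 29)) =61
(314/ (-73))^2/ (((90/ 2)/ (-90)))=-197192/ 5329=-37.00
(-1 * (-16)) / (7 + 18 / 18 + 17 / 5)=80 / 57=1.40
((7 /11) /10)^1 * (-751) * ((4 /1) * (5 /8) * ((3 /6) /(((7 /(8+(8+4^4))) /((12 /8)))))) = -38301 /11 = -3481.91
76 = 76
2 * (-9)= -18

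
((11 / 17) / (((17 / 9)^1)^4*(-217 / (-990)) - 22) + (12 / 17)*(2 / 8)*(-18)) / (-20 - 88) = 63048829 / 2121166891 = 0.03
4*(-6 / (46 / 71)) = -852 / 23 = -37.04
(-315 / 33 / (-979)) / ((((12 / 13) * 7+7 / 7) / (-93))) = -0.12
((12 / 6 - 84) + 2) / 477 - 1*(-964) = 459748 / 477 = 963.83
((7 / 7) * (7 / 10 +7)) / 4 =77 / 40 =1.92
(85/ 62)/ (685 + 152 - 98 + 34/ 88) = 0.00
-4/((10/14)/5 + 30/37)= -1036/247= -4.19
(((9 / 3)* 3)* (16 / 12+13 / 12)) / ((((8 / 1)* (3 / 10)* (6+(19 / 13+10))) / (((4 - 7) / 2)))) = -5655 / 7264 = -0.78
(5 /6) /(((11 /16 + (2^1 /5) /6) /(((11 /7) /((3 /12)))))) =8800 /1267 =6.95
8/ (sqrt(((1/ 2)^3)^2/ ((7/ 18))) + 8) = 14336/ 14327 - 96 * sqrt(14)/ 14327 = 0.98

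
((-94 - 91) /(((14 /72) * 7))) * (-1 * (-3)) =-19980 /49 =-407.76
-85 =-85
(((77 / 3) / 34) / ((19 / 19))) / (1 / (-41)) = -3157 / 102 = -30.95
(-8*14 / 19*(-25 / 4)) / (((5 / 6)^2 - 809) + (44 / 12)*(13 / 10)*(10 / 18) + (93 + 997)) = 10800 / 83353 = 0.13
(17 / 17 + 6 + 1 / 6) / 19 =43 / 114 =0.38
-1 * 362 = -362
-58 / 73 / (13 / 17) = -986 / 949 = -1.04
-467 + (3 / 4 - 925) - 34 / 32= -22277 / 16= -1392.31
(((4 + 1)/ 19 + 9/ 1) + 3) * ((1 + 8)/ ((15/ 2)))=1398/ 95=14.72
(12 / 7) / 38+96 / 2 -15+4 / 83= 365317 / 11039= 33.09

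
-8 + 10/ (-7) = -66/ 7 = -9.43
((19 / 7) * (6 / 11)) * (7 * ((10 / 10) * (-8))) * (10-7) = -248.73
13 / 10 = 1.30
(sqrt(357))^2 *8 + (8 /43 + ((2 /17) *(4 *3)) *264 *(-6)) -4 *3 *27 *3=-257348 /731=-352.05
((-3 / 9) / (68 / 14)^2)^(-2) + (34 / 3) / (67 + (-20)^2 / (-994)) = 5009.34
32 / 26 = 16 / 13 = 1.23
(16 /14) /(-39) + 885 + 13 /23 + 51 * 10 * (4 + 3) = 27976310 /6279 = 4455.54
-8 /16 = -1 /2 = -0.50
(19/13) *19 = 361/13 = 27.77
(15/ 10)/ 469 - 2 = -2.00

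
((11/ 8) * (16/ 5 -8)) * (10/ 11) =-6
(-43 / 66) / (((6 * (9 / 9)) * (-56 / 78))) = 0.15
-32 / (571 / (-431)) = 13792 / 571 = 24.15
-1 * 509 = -509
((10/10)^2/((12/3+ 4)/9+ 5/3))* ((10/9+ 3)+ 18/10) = 266/115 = 2.31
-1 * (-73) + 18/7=75.57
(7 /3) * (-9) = -21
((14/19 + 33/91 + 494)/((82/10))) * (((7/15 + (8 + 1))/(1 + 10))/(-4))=-12.99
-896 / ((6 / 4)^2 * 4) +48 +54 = 22 / 9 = 2.44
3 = 3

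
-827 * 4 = -3308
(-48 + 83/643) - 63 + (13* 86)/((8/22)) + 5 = 3817657/1286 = 2968.63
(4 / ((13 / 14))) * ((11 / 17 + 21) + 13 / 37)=774872 / 8177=94.76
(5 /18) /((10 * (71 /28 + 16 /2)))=0.00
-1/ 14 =-0.07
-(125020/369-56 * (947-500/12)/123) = 27076/369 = 73.38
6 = 6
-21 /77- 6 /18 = -20 /33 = -0.61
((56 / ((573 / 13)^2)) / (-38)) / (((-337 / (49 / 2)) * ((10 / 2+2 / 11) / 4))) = 5101096 / 119830563459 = 0.00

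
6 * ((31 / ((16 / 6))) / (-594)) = -31 / 264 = -0.12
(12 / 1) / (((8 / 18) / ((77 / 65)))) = 2079 / 65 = 31.98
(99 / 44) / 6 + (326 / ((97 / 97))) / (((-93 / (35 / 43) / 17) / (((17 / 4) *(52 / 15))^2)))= -15157362167 / 1439640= -10528.58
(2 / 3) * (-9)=-6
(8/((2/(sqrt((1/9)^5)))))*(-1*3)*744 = -992/27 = -36.74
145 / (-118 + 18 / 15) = -725 / 584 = -1.24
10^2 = 100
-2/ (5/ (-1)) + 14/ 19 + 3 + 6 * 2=1533/ 95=16.14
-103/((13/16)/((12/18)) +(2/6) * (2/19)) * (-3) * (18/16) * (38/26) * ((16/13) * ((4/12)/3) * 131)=2805680448/386503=7259.14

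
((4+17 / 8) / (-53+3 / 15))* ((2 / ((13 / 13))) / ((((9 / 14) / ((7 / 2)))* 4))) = -0.32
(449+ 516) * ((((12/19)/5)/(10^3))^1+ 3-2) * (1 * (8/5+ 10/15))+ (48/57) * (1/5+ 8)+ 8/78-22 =1006193459/463125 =2172.62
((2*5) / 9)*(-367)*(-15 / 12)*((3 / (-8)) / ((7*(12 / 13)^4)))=-262047175 / 6967296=-37.61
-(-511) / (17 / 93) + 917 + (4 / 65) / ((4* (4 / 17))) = 16409409 / 4420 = 3712.54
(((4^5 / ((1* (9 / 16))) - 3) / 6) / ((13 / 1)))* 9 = 16357 / 78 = 209.71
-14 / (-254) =0.06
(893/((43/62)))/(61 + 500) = 2.30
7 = 7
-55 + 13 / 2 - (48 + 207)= -607 / 2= -303.50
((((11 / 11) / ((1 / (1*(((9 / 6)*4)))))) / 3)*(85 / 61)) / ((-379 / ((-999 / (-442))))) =-0.02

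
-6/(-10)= 0.60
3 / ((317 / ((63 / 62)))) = 189 / 19654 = 0.01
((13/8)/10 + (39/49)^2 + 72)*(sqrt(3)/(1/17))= 237705101*sqrt(3)/192080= 2143.47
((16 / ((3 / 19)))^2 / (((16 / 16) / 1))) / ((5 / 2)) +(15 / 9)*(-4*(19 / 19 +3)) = 183632 / 45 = 4080.71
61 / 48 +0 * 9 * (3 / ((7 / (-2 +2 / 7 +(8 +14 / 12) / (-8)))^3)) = 1.27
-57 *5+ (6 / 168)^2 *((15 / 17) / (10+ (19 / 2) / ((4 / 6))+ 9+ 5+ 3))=-10445819 / 36652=-285.00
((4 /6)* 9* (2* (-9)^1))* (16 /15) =-576 /5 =-115.20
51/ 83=0.61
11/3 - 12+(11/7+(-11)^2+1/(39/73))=10566/91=116.11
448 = 448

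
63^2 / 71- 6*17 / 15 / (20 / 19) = 175517 / 3550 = 49.44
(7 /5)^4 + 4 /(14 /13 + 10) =94561 /22500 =4.20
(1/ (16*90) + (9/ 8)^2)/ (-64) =-3647/ 184320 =-0.02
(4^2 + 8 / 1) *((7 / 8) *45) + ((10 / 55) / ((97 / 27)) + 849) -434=1451174 / 1067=1360.05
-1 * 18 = -18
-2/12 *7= -1.17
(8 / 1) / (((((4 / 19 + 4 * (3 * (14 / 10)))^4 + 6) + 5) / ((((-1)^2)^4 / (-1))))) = -651605000 / 6820598396811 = -0.00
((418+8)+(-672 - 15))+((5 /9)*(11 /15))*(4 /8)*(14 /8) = -56299 /216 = -260.64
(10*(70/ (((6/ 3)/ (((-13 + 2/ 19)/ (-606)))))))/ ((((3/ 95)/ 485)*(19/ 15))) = 519859375/ 5757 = 90300.40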